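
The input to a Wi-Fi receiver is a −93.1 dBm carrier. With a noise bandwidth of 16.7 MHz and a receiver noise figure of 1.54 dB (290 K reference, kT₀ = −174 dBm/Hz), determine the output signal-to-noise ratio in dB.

Noise floor: N = −174 + 10 log₁₀(B) + NF
10 log₁₀(1.67×10⁷) = 72.23 dB
N = −174 + 72.23 + 1.54 = −100.23 dBm
SNR = P_sig − N = −93.1 − (−100.23) = 7.13 dB → 7.1 dB

7.1 dB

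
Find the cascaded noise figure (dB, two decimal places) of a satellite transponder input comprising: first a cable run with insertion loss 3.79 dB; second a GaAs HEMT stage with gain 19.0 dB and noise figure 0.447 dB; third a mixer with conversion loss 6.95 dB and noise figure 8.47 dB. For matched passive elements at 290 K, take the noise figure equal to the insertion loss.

4.52 dB

Convert to linear (a loss of L dB is a gain of −L dB): F_i = 10^(NF_i/10), G_i = 10^(G_i,dB/10)
  Stage 1: F_1 = 10^(3.79/10) = 2.393, G_1 = 10^(−3.79/10) = 0.4178
  Stage 2: F_2 = 10^(0.447/10) = 1.108, G_2 = 10^(19.0/10) = 79.43
  Stage 3: F_3 = 10^(8.47/10) = 7.031, G_3 = 10^(−6.95/10) = 0.2018
Friis cascade:
  F = 2.393 + (1.108 − 1)/0.4178 + (7.031 − 1)/33.19 = 2.834
NF = 10 log₁₀(2.834) = 4.52 dB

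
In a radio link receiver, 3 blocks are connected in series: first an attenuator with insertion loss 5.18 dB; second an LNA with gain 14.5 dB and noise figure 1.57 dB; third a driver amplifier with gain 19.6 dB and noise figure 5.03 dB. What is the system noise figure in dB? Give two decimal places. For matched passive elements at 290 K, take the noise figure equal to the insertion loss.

Convert to linear (a loss of L dB is a gain of −L dB): F_i = 10^(NF_i/10), G_i = 10^(G_i,dB/10)
  Stage 1: F_1 = 10^(5.18/10) = 3.296, G_1 = 10^(−5.18/10) = 0.3034
  Stage 2: F_2 = 10^(1.57/10) = 1.435, G_2 = 10^(14.5/10) = 28.18
  Stage 3: F_3 = 10^(5.03/10) = 3.184, G_3 = 10^(19.6/10) = 91.20
Friis cascade:
  F = 3.296 + (1.435 − 1)/0.3034 + (3.184 − 1)/8.551 = 4.987
NF = 10 log₁₀(4.987) = 6.98 dB

6.98 dB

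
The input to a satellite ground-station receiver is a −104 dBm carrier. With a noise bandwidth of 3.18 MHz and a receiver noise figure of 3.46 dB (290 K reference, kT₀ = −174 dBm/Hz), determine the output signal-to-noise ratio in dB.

1.5 dB

Noise floor: N = −174 + 10 log₁₀(B) + NF
10 log₁₀(3.18×10⁶) = 65.02 dB
N = −174 + 65.02 + 3.46 = −105.52 dBm
SNR = P_sig − N = −104 − (−105.52) = 1.52 dB → 1.5 dB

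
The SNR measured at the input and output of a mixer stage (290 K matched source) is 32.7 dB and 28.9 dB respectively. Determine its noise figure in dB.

NF (dB) = SNR_in(dB) − SNR_out(dB) when the source is at T₀
NF = 32.7 − 28.9 = 3.8 dB

3.8 dB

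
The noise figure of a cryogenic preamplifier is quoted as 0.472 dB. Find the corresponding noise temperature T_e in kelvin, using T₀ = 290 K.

33.3 K

F = 10^(0.472/10) = 1.11481
T_e = (F − 1)·T₀ = (1.11481 − 1) × 290 = 33.3 K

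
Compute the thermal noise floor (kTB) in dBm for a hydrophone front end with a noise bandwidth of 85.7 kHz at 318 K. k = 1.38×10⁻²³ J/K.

P_n = kTB = 1.38×10⁻²³ × 318 × 8.57×10⁴ = 3.76×10⁻¹⁶ W
In dBm: 10 log₁₀(3.76×10⁻¹⁶ / 10⁻³) = −124.2 dBm

−124.2 dBm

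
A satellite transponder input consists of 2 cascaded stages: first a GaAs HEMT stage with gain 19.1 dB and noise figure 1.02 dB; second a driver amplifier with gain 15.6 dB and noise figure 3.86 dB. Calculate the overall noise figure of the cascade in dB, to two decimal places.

1.08 dB

Convert to linear (a loss of L dB is a gain of −L dB): F_i = 10^(NF_i/10), G_i = 10^(G_i,dB/10)
  Stage 1: F_1 = 10^(1.02/10) = 1.265, G_1 = 10^(19.1/10) = 81.28
  Stage 2: F_2 = 10^(3.86/10) = 2.432, G_2 = 10^(15.6/10) = 36.31
Friis cascade:
  F = 1.265 + (2.432 − 1)/81.28 = 1.282
NF = 10 log₁₀(1.282) = 1.08 dB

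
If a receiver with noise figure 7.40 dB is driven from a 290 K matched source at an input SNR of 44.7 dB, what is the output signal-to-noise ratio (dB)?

37.30 dB

By definition F = SNR_in/SNR_out, so in dB: SNR_out = SNR_in − NF
SNR_out = 44.7 − 7.40 = 37.30 dB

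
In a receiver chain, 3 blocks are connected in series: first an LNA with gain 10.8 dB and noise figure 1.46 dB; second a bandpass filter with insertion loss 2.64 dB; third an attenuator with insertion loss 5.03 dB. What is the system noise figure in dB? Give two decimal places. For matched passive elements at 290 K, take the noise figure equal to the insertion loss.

2.56 dB

Convert to linear (a loss of L dB is a gain of −L dB): F_i = 10^(NF_i/10), G_i = 10^(G_i,dB/10)
  Stage 1: F_1 = 10^(1.46/10) = 1.400, G_1 = 10^(10.8/10) = 12.02
  Stage 2: F_2 = 10^(2.64/10) = 1.837, G_2 = 10^(−2.64/10) = 0.5445
  Stage 3: F_3 = 10^(5.03/10) = 3.184, G_3 = 10^(−5.03/10) = 0.3141
Friis cascade:
  F = 1.400 + (1.837 − 1)/12.02 + (3.184 − 1)/6.546 = 1.803
NF = 10 log₁₀(1.803) = 2.56 dB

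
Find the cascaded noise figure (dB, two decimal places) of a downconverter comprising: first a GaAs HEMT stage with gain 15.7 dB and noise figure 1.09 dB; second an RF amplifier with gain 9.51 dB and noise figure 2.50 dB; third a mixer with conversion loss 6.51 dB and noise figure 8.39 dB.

1.22 dB

Convert to linear (a loss of L dB is a gain of −L dB): F_i = 10^(NF_i/10), G_i = 10^(G_i,dB/10)
  Stage 1: F_1 = 10^(1.09/10) = 1.285, G_1 = 10^(15.7/10) = 37.15
  Stage 2: F_2 = 10^(2.50/10) = 1.778, G_2 = 10^(9.51/10) = 8.933
  Stage 3: F_3 = 10^(8.39/10) = 6.902, G_3 = 10^(−6.51/10) = 0.2234
Friis cascade:
  F = 1.285 + (1.778 − 1)/37.15 + (6.902 − 1)/331.9 = 1.324
NF = 10 log₁₀(1.324) = 1.22 dB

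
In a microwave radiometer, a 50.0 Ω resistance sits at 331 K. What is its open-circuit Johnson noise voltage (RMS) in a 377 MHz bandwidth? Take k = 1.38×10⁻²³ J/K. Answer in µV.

V_n = √(4kTRB)
4kTRB = 4 × 1.38×10⁻²³ × 331 × 5.00×10¹ × 3.77×10⁸ = 3.44×10⁻¹⁰ V²
V_n = √(3.44×10⁻¹⁰) = 1.86×10⁻⁵ V = 18.6 µV

18.6 µV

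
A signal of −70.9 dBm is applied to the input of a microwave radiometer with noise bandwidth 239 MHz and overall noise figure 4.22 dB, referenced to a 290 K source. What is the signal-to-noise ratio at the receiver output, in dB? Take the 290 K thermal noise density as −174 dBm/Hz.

Noise floor: N = −174 + 10 log₁₀(B) + NF
10 log₁₀(2.39×10⁸) = 83.78 dB
N = −174 + 83.78 + 4.22 = −86.00 dBm
SNR = P_sig − N = −70.9 − (−86.00) = 15.10 dB → 15.1 dB

15.1 dB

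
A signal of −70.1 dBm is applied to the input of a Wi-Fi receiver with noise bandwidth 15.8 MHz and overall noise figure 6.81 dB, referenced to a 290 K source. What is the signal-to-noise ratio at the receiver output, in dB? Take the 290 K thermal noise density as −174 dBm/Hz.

Noise floor: N = −174 + 10 log₁₀(B) + NF
10 log₁₀(1.58×10⁷) = 71.99 dB
N = −174 + 71.99 + 6.81 = −95.20 dBm
SNR = P_sig − N = −70.1 − (−95.20) = 25.10 dB → 25.1 dB

25.1 dB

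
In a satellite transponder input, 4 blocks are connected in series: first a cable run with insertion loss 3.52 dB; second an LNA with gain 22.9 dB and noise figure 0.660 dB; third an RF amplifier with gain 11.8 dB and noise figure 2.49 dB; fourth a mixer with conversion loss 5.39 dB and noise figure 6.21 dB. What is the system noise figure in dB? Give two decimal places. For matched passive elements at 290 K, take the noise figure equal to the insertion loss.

4.20 dB

Convert to linear (a loss of L dB is a gain of −L dB): F_i = 10^(NF_i/10), G_i = 10^(G_i,dB/10)
  Stage 1: F_1 = 10^(3.52/10) = 2.249, G_1 = 10^(−3.52/10) = 0.4446
  Stage 2: F_2 = 10^(0.660/10) = 1.164, G_2 = 10^(22.9/10) = 195.0
  Stage 3: F_3 = 10^(2.49/10) = 1.774, G_3 = 10^(11.8/10) = 15.14
  Stage 4: F_4 = 10^(6.21/10) = 4.178, G_4 = 10^(−5.39/10) = 0.2891
Friis cascade:
  F = 2.249 + (1.164 − 1)/0.4446 + (1.774 − 1)/86.70 + (4.178 − 1)/1312 = 2.630
NF = 10 log₁₀(2.630) = 4.20 dB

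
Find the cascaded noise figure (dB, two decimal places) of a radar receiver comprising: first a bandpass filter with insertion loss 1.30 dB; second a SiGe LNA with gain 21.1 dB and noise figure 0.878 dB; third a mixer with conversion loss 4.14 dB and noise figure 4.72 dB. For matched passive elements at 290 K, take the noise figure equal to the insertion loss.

Convert to linear (a loss of L dB is a gain of −L dB): F_i = 10^(NF_i/10), G_i = 10^(G_i,dB/10)
  Stage 1: F_1 = 10^(1.30/10) = 1.349, G_1 = 10^(−1.30/10) = 0.7413
  Stage 2: F_2 = 10^(0.878/10) = 1.224, G_2 = 10^(21.1/10) = 128.8
  Stage 3: F_3 = 10^(4.72/10) = 2.965, G_3 = 10^(−4.14/10) = 0.3855
Friis cascade:
  F = 1.349 + (1.224 − 1)/0.7413 + (2.965 − 1)/95.50 = 1.672
NF = 10 log₁₀(1.672) = 2.23 dB

2.23 dB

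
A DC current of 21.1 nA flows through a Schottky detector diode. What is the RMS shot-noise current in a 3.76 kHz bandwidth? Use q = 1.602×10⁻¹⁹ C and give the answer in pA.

I_n = √(2qI·B)
2qI·B = 2 × 1.602×10⁻¹⁹ × 2.11×10⁻⁸ × 3.76×10³ = 2.54×10⁻²³ A²
I_n = √(2.54×10⁻²³) = 5.04×10⁻¹² A = 5.04 pA

5.04 pA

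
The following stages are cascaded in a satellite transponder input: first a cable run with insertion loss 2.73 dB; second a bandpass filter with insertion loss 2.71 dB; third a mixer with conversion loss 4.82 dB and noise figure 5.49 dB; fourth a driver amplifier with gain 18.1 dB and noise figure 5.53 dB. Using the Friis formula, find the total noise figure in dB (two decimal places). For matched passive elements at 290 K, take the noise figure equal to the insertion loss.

Convert to linear (a loss of L dB is a gain of −L dB): F_i = 10^(NF_i/10), G_i = 10^(G_i,dB/10)
  Stage 1: F_1 = 10^(2.73/10) = 1.875, G_1 = 10^(−2.73/10) = 0.5333
  Stage 2: F_2 = 10^(2.71/10) = 1.866, G_2 = 10^(−2.71/10) = 0.5358
  Stage 3: F_3 = 10^(5.49/10) = 3.540, G_3 = 10^(−4.82/10) = 0.3296
  Stage 4: F_4 = 10^(5.53/10) = 3.573, G_4 = 10^(18.1/10) = 64.57
Friis cascade:
  F = 1.875 + (1.866 − 1)/0.5333 + (3.540 − 1)/0.2858 + (3.573 − 1)/0.09419 = 39.70
NF = 10 log₁₀(39.70) = 15.99 dB

15.99 dB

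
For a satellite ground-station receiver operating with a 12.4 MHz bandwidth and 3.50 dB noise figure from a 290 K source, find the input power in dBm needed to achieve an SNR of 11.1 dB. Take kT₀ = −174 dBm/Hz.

Sensitivity = −174 + 10 log₁₀(B) + NF + SNR_min
= −174 + 70.93 + 3.50 + 11.1
= −88.47 dBm → −88.5 dBm

−88.5 dBm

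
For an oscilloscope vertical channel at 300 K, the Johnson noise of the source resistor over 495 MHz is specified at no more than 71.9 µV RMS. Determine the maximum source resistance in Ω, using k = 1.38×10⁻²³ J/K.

631 Ω

Johnson–Nyquist: V_n = √(4kTRB) ⇒ R = V_n² / (4kTB)
4kTB = 4 × 1.38×10⁻²³ × 300 × 4.95×10⁸ = 8.20×10⁻¹²
R = (7.19×10⁻⁵)² / 8.20×10⁻¹² = 6.31×10² Ω = 631 Ω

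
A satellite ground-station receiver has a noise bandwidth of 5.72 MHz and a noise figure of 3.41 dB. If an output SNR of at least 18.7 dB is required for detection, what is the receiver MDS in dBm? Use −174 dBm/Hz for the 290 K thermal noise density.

Sensitivity = −174 + 10 log₁₀(B) + NF + SNR_min
= −174 + 67.57 + 3.41 + 18.7
= −84.32 dBm → −84.3 dBm

−84.3 dBm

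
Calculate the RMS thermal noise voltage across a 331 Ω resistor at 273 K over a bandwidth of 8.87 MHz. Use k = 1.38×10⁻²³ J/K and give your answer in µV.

6.65 µV

V_n = √(4kTRB)
4kTRB = 4 × 1.38×10⁻²³ × 273 × 3.31×10² × 8.87×10⁶ = 4.42×10⁻¹¹ V²
V_n = √(4.42×10⁻¹¹) = 6.65×10⁻⁶ V = 6.65 µV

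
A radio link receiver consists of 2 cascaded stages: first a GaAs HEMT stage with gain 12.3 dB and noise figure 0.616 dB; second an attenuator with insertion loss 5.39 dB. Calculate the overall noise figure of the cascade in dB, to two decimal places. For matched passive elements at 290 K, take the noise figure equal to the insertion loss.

Convert to linear (a loss of L dB is a gain of −L dB): F_i = 10^(NF_i/10), G_i = 10^(G_i,dB/10)
  Stage 1: F_1 = 10^(0.616/10) = 1.152, G_1 = 10^(12.3/10) = 16.98
  Stage 2: F_2 = 10^(5.39/10) = 3.459, G_2 = 10^(−5.39/10) = 0.2891
Friis cascade:
  F = 1.152 + (3.459 − 1)/16.98 = 1.297
NF = 10 log₁₀(1.297) = 1.13 dB

1.13 dB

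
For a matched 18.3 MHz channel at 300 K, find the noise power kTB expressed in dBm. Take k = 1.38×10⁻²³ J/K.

−101.2 dBm

P_n = kTB = 1.38×10⁻²³ × 300 × 1.83×10⁷ = 7.58×10⁻¹⁴ W
In dBm: 10 log₁₀(7.58×10⁻¹⁴ / 10⁻³) = −101.2 dBm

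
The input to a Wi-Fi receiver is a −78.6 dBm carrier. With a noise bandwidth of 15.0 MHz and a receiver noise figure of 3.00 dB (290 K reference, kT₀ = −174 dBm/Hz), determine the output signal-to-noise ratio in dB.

Noise floor: N = −174 + 10 log₁₀(B) + NF
10 log₁₀(1.50×10⁷) = 71.76 dB
N = −174 + 71.76 + 3.00 = −99.24 dBm
SNR = P_sig − N = −78.6 − (−99.24) = 20.64 dB → 20.6 dB

20.6 dB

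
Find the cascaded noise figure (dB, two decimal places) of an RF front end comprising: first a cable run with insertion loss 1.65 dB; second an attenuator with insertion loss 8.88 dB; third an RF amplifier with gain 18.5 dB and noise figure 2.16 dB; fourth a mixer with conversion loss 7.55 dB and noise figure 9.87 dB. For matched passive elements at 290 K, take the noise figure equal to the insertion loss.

13.00 dB

Convert to linear (a loss of L dB is a gain of −L dB): F_i = 10^(NF_i/10), G_i = 10^(G_i,dB/10)
  Stage 1: F_1 = 10^(1.65/10) = 1.462, G_1 = 10^(−1.65/10) = 0.6839
  Stage 2: F_2 = 10^(8.88/10) = 7.727, G_2 = 10^(−8.88/10) = 0.1294
  Stage 3: F_3 = 10^(2.16/10) = 1.644, G_3 = 10^(18.5/10) = 70.79
  Stage 4: F_4 = 10^(9.87/10) = 9.705, G_4 = 10^(−7.55/10) = 0.1758
Friis cascade:
  F = 1.462 + (7.727 − 1)/0.6839 + (1.644 − 1)/0.08851 + (9.705 − 1)/6.266 = 19.97
NF = 10 log₁₀(19.97) = 13.00 dB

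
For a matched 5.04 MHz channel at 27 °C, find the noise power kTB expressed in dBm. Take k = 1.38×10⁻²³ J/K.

−106.8 dBm

T = 27 °C + 273.15 = 300.15 K
P_n = kTB = 1.38×10⁻²³ × 300.15 × 5.04×10⁶ = 2.09×10⁻¹⁴ W
In dBm: 10 log₁₀(2.09×10⁻¹⁴ / 10⁻³) = −106.8 dBm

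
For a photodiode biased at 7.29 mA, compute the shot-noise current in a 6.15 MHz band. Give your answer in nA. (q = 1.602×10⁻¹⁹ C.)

I_n = √(2qI·B)
2qI·B = 2 × 1.602×10⁻¹⁹ × 7.29×10⁻³ × 6.15×10⁶ = 1.44×10⁻¹⁴ A²
I_n = √(1.44×10⁻¹⁴) = 1.20×10⁻⁷ A = 120 nA

120 nA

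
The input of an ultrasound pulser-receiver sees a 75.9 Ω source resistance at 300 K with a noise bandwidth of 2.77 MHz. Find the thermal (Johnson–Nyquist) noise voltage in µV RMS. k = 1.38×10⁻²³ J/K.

V_n = √(4kTRB)
4kTRB = 4 × 1.38×10⁻²³ × 300 × 7.59×10¹ × 2.77×10⁶ = 3.48×10⁻¹² V²
V_n = √(3.48×10⁻¹²) = 1.87×10⁻⁶ V = 1.87 µV

1.87 µV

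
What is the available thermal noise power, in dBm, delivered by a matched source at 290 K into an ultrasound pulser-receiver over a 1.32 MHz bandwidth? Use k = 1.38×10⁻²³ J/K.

−112.8 dBm

P_n = kTB = 1.38×10⁻²³ × 290 × 1.32×10⁶ = 5.28×10⁻¹⁵ W
In dBm: 10 log₁₀(5.28×10⁻¹⁵ / 10⁻³) = −112.8 dBm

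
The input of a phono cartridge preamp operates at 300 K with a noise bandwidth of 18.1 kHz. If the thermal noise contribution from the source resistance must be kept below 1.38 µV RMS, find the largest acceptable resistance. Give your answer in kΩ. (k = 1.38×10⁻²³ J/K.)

6.35 kΩ

Johnson–Nyquist: V_n = √(4kTRB) ⇒ R = V_n² / (4kTB)
4kTB = 4 × 1.38×10⁻²³ × 300 × 1.81×10⁴ = 3.00×10⁻¹⁶
R = (1.38×10⁻⁶)² / 3.00×10⁻¹⁶ = 6.35×10³ Ω = 6.35 kΩ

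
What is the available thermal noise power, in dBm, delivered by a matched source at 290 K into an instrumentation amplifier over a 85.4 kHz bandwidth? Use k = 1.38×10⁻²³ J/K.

−124.7 dBm

P_n = kTB = 1.38×10⁻²³ × 290 × 8.54×10⁴ = 3.42×10⁻¹⁶ W
In dBm: 10 log₁₀(3.42×10⁻¹⁶ / 10⁻³) = −124.7 dBm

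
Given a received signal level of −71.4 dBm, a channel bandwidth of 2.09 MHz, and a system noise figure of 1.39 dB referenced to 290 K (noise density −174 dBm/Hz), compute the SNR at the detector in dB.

Noise floor: N = −174 + 10 log₁₀(B) + NF
10 log₁₀(2.09×10⁶) = 63.2 dB
N = −174 + 63.2 + 1.39 = −109.41 dBm
SNR = P_sig − N = −71.4 − (−109.41) = 38.01 dB → 38.0 dB

38.0 dB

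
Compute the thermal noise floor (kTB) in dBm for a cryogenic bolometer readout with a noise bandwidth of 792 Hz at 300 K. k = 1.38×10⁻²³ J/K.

−144.8 dBm

P_n = kTB = 1.38×10⁻²³ × 300 × 7.92×10² = 3.28×10⁻¹⁸ W
In dBm: 10 log₁₀(3.28×10⁻¹⁸ / 10⁻³) = −144.8 dBm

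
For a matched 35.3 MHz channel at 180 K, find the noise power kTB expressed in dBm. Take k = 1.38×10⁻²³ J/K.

P_n = kTB = 1.38×10⁻²³ × 180 × 3.53×10⁷ = 8.77×10⁻¹⁴ W
In dBm: 10 log₁₀(8.77×10⁻¹⁴ / 10⁻³) = −100.6 dBm

−100.6 dBm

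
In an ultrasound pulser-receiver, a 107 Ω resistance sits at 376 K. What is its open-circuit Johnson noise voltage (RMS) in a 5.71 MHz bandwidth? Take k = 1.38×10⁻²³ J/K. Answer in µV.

V_n = √(4kTRB)
4kTRB = 4 × 1.38×10⁻²³ × 376 × 1.07×10² × 5.71×10⁶ = 1.27×10⁻¹¹ V²
V_n = √(1.27×10⁻¹¹) = 3.56×10⁻⁶ V = 3.56 µV

3.56 µV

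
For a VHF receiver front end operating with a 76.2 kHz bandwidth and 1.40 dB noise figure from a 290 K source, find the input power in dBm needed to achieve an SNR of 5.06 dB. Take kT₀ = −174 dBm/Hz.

−118.7 dBm

Sensitivity = −174 + 10 log₁₀(B) + NF + SNR_min
= −174 + 48.82 + 1.40 + 5.06
= −118.72 dBm → −118.7 dBm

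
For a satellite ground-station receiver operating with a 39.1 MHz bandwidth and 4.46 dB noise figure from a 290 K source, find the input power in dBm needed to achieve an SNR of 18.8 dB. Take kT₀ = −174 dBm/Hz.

−74.8 dBm

Sensitivity = −174 + 10 log₁₀(B) + NF + SNR_min
= −174 + 75.92 + 4.46 + 18.8
= −74.82 dBm → −74.8 dBm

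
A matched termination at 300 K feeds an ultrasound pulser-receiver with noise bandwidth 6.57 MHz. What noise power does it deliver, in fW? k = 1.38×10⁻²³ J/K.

27.2 fW

P_n = kTB = 1.38×10⁻²³ × 300 × 6.57×10⁶ = 2.72×10⁻¹⁴ W = 27.2 fW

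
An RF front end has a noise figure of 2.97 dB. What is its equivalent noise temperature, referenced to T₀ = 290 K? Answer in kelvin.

F = 10^(2.97/10) = 1.98153
T_e = (F − 1)·T₀ = (1.98153 − 1) × 290 = 285 K

285 K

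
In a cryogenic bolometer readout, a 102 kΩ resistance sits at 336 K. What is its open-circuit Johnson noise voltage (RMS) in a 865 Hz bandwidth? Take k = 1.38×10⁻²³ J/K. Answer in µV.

V_n = √(4kTRB)
4kTRB = 4 × 1.38×10⁻²³ × 336 × 1.02×10⁵ × 8.65×10² = 1.64×10⁻¹² V²
V_n = √(1.64×10⁻¹²) = 1.28×10⁻⁶ V = 1.28 µV

1.28 µV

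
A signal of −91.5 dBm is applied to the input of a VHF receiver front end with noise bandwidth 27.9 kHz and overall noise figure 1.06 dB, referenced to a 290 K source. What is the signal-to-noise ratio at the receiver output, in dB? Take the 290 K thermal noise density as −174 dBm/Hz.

37.0 dB

Noise floor: N = −174 + 10 log₁₀(B) + NF
10 log₁₀(2.79×10⁴) = 44.46 dB
N = −174 + 44.46 + 1.06 = −128.48 dBm
SNR = P_sig − N = −91.5 − (−128.48) = 36.98 dB → 37.0 dB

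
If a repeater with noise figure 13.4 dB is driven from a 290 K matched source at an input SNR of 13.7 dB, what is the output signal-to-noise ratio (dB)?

By definition F = SNR_in/SNR_out, so in dB: SNR_out = SNR_in − NF
SNR_out = 13.7 − 13.4 = 0.3 dB

0.3 dB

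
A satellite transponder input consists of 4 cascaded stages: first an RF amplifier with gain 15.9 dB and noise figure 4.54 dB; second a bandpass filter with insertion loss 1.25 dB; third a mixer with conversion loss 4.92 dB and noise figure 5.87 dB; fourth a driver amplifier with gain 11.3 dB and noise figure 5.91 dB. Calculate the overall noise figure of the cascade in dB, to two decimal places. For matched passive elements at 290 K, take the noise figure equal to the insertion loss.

Convert to linear (a loss of L dB is a gain of −L dB): F_i = 10^(NF_i/10), G_i = 10^(G_i,dB/10)
  Stage 1: F_1 = 10^(4.54/10) = 2.844, G_1 = 10^(15.9/10) = 38.90
  Stage 2: F_2 = 10^(1.25/10) = 1.334, G_2 = 10^(−1.25/10) = 0.7499
  Stage 3: F_3 = 10^(5.87/10) = 3.864, G_3 = 10^(−4.92/10) = 0.3221
  Stage 4: F_4 = 10^(5.91/10) = 3.899, G_4 = 10^(11.3/10) = 13.49
Friis cascade:
  F = 2.844 + (1.334 − 1)/38.90 + (3.864 − 1)/29.17 + (3.899 − 1)/9.397 = 3.260
NF = 10 log₁₀(3.260) = 5.13 dB

5.13 dB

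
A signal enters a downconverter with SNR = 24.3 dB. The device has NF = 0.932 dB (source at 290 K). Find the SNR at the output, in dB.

By definition F = SNR_in/SNR_out, so in dB: SNR_out = SNR_in − NF
SNR_out = 24.3 − 0.932 = 23.368 dB

23.368 dB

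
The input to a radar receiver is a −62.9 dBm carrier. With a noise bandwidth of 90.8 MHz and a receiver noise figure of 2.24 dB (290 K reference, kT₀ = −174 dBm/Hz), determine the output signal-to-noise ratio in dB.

29.3 dB

Noise floor: N = −174 + 10 log₁₀(B) + NF
10 log₁₀(9.08×10⁷) = 79.58 dB
N = −174 + 79.58 + 2.24 = −92.18 dBm
SNR = P_sig − N = −62.9 − (−92.18) = 29.28 dB → 29.3 dB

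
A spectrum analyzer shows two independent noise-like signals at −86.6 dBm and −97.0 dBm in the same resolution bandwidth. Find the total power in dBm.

Convert to linear, add, convert back:
P₁ = 2.19×10⁻¹² W, P₂ = 2.00×10⁻¹³ W
P_tot = 2.39×10⁻¹² W → 10 log₁₀(P_tot / 10⁻³) = −86.2 dBm

−86.2 dBm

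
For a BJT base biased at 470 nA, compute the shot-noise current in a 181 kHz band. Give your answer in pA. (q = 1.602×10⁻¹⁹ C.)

165 pA

I_n = √(2qI·B)
2qI·B = 2 × 1.602×10⁻¹⁹ × 4.70×10⁻⁷ × 1.81×10⁵ = 2.73×10⁻²⁰ A²
I_n = √(2.73×10⁻²⁰) = 1.65×10⁻¹⁰ A = 165 pA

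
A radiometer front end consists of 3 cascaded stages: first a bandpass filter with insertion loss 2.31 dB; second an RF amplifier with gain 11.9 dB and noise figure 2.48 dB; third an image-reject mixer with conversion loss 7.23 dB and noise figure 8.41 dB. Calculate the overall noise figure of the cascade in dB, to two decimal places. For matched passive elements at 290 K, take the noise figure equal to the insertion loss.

Convert to linear (a loss of L dB is a gain of −L dB): F_i = 10^(NF_i/10), G_i = 10^(G_i,dB/10)
  Stage 1: F_1 = 10^(2.31/10) = 1.702, G_1 = 10^(−2.31/10) = 0.5875
  Stage 2: F_2 = 10^(2.48/10) = 1.770, G_2 = 10^(11.9/10) = 15.49
  Stage 3: F_3 = 10^(8.41/10) = 6.934, G_3 = 10^(−7.23/10) = 0.1892
Friis cascade:
  F = 1.702 + (1.770 − 1)/0.5875 + (6.934 − 1)/9.099 = 3.665
NF = 10 log₁₀(3.665) = 5.64 dB

5.64 dB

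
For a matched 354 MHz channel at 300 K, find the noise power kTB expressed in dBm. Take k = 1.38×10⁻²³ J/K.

−88.3 dBm

P_n = kTB = 1.38×10⁻²³ × 300 × 3.54×10⁸ = 1.47×10⁻¹² W
In dBm: 10 log₁₀(1.47×10⁻¹² / 10⁻³) = −88.3 dBm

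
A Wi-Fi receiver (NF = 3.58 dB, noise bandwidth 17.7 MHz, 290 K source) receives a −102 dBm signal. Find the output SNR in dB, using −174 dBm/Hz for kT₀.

Noise floor: N = −174 + 10 log₁₀(B) + NF
10 log₁₀(1.77×10⁷) = 72.48 dB
N = −174 + 72.48 + 3.58 = −97.94 dBm
SNR = P_sig − N = −102 − (−97.94) = −4.06 dB → −4.1 dB

−4.1 dB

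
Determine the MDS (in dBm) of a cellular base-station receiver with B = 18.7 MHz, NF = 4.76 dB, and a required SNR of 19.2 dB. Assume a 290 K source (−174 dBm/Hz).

−77.3 dBm

Sensitivity = −174 + 10 log₁₀(B) + NF + SNR_min
= −174 + 72.72 + 4.76 + 19.2
= −77.32 dBm → −77.3 dBm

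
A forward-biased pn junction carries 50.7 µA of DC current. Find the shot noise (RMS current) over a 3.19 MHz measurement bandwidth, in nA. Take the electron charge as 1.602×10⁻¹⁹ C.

I_n = √(2qI·B)
2qI·B = 2 × 1.602×10⁻¹⁹ × 5.07×10⁻⁵ × 3.19×10⁶ = 5.18×10⁻¹⁷ A²
I_n = √(5.18×10⁻¹⁷) = 7.20×10⁻⁹ A = 7.20 nA

7.20 nA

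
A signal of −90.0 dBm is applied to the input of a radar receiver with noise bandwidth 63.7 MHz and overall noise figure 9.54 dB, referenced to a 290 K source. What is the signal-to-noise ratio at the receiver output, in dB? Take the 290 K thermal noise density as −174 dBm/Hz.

−3.6 dB

Noise floor: N = −174 + 10 log₁₀(B) + NF
10 log₁₀(6.37×10⁷) = 78.04 dB
N = −174 + 78.04 + 9.54 = −86.42 dBm
SNR = P_sig − N = −90.0 − (−86.42) = −3.58 dB → −3.6 dB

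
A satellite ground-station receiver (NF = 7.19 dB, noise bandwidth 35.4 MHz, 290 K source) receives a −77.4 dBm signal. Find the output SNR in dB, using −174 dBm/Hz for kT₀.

Noise floor: N = −174 + 10 log₁₀(B) + NF
10 log₁₀(3.54×10⁷) = 75.49 dB
N = −174 + 75.49 + 7.19 = −91.32 dBm
SNR = P_sig − N = −77.4 − (−91.32) = 13.92 dB → 13.9 dB

13.9 dB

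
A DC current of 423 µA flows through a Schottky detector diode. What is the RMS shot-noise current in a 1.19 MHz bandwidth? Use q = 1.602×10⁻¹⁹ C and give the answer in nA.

12.7 nA

I_n = √(2qI·B)
2qI·B = 2 × 1.602×10⁻¹⁹ × 4.23×10⁻⁴ × 1.19×10⁶ = 1.61×10⁻¹⁶ A²
I_n = √(1.61×10⁻¹⁶) = 1.27×10⁻⁸ A = 12.7 nA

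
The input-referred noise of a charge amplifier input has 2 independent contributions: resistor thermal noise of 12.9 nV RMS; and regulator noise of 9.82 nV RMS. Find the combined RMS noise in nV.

16.2 nV

Uncorrelated sources add in power (mean-square): V_tot = √(ΣV_i²)
V_tot = √[(1.29×10⁻⁸)² + (9.82×10⁻⁹)²] = 1.62×10⁻⁸ V = 16.2 nV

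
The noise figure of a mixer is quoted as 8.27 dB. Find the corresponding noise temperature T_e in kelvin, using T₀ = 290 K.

F = 10^(8.27/10) = 6.71429
T_e = (F − 1)·T₀ = (6.71429 − 1) × 290 = 1657 K

1657 K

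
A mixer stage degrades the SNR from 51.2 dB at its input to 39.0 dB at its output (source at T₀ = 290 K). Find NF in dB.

NF (dB) = SNR_in(dB) − SNR_out(dB) when the source is at T₀
NF = 51.2 − 39.0 = 12.2 dB

12.2 dB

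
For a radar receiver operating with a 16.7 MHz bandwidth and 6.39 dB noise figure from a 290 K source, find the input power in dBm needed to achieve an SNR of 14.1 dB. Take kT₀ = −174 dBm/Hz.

−81.3 dBm

Sensitivity = −174 + 10 log₁₀(B) + NF + SNR_min
= −174 + 72.23 + 6.39 + 14.1
= −81.28 dBm → −81.3 dBm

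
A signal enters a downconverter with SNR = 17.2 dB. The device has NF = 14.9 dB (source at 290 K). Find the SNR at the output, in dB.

By definition F = SNR_in/SNR_out, so in dB: SNR_out = SNR_in − NF
SNR_out = 17.2 − 14.9 = 2.3 dB

2.3 dB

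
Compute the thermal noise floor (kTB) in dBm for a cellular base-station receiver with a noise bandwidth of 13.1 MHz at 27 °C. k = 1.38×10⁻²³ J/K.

−102.7 dBm

T = 27 °C + 273.15 = 300.15 K
P_n = kTB = 1.38×10⁻²³ × 300.15 × 1.31×10⁷ = 5.43×10⁻¹⁴ W
In dBm: 10 log₁₀(5.43×10⁻¹⁴ / 10⁻³) = −102.7 dBm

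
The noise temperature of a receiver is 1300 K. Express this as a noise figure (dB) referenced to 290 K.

F = 1 + T_e/T₀ = 1 + 1300/290 = 5.48276
NF = 10 log₁₀(5.48276) = 7.39 dB

7.39 dB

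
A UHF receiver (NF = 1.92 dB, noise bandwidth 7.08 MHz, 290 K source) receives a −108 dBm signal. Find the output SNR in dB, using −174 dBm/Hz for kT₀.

Noise floor: N = −174 + 10 log₁₀(B) + NF
10 log₁₀(7.08×10⁶) = 68.5 dB
N = −174 + 68.5 + 1.92 = −103.58 dBm
SNR = P_sig − N = −108 − (−103.58) = −4.42 dB → −4.4 dB

−4.4 dB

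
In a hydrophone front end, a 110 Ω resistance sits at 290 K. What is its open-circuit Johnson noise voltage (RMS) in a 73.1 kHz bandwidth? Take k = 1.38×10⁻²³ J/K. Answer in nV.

359 nV

V_n = √(4kTRB)
4kTRB = 4 × 1.38×10⁻²³ × 290 × 1.10×10² × 7.31×10⁴ = 1.29×10⁻¹³ V²
V_n = √(1.29×10⁻¹³) = 3.59×10⁻⁷ V = 359 nV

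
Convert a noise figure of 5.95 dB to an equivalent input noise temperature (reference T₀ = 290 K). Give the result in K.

851 K

F = 10^(5.95/10) = 3.9355
T_e = (F − 1)·T₀ = (3.9355 − 1) × 290 = 851 K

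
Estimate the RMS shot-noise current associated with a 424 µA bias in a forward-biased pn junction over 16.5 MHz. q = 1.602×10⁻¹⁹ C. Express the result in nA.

I_n = √(2qI·B)
2qI·B = 2 × 1.602×10⁻¹⁹ × 4.24×10⁻⁴ × 1.65×10⁷ = 2.24×10⁻¹⁵ A²
I_n = √(2.24×10⁻¹⁵) = 4.73×10⁻⁸ A = 47.3 nA

47.3 nA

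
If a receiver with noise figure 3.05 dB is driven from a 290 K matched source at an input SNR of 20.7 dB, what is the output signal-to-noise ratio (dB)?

By definition F = SNR_in/SNR_out, so in dB: SNR_out = SNR_in − NF
SNR_out = 20.7 − 3.05 = 17.65 dB

17.65 dB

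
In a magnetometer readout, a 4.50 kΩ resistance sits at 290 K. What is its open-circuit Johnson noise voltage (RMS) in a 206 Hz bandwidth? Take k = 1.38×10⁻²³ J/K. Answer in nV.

V_n = √(4kTRB)
4kTRB = 4 × 1.38×10⁻²³ × 290 × 4.50×10³ × 2.06×10² = 1.48×10⁻¹⁴ V²
V_n = √(1.48×10⁻¹⁴) = 1.22×10⁻⁷ V = 122 nV

122 nV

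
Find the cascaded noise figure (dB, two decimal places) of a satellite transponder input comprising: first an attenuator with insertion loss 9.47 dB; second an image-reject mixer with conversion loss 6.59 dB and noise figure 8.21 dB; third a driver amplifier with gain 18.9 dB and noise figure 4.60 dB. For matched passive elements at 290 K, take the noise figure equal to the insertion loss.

21.29 dB

Convert to linear (a loss of L dB is a gain of −L dB): F_i = 10^(NF_i/10), G_i = 10^(G_i,dB/10)
  Stage 1: F_1 = 10^(9.47/10) = 8.851, G_1 = 10^(−9.47/10) = 0.1130
  Stage 2: F_2 = 10^(8.21/10) = 6.622, G_2 = 10^(−6.59/10) = 0.2193
  Stage 3: F_3 = 10^(4.60/10) = 2.884, G_3 = 10^(18.9/10) = 77.62
Friis cascade:
  F = 8.851 + (6.622 − 1)/0.1130 + (2.884 − 1)/0.02477 = 134.7
NF = 10 log₁₀(134.7) = 21.29 dB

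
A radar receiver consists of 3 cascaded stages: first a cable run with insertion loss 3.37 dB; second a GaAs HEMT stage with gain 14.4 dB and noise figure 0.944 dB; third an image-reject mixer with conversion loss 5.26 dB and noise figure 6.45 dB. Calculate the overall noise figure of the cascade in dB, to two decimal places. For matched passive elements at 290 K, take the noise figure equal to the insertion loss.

Convert to linear (a loss of L dB is a gain of −L dB): F_i = 10^(NF_i/10), G_i = 10^(G_i,dB/10)
  Stage 1: F_1 = 10^(3.37/10) = 2.173, G_1 = 10^(−3.37/10) = 0.4603
  Stage 2: F_2 = 10^(0.944/10) = 1.243, G_2 = 10^(14.4/10) = 27.54
  Stage 3: F_3 = 10^(6.45/10) = 4.416, G_3 = 10^(−5.26/10) = 0.2979
Friis cascade:
  F = 2.173 + (1.243 − 1)/0.4603 + (4.416 − 1)/12.68 = 2.970
NF = 10 log₁₀(2.970) = 4.73 dB

4.73 dB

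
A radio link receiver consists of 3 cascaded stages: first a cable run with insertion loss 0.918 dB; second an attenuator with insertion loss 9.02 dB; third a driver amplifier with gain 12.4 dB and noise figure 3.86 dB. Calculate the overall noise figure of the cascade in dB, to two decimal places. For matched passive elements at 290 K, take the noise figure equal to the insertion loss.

Convert to linear (a loss of L dB is a gain of −L dB): F_i = 10^(NF_i/10), G_i = 10^(G_i,dB/10)
  Stage 1: F_1 = 10^(0.918/10) = 1.235, G_1 = 10^(−0.918/10) = 0.8095
  Stage 2: F_2 = 10^(9.02/10) = 7.980, G_2 = 10^(−9.02/10) = 0.1253
  Stage 3: F_3 = 10^(3.86/10) = 2.432, G_3 = 10^(12.4/10) = 17.38
Friis cascade:
  F = 1.235 + (7.980 − 1)/0.8095 + (2.432 − 1)/0.1014 = 23.98
NF = 10 log₁₀(23.98) = 13.80 dB

13.80 dB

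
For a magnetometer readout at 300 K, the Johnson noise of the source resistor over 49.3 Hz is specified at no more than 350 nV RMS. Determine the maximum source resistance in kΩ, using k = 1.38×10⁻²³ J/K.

Johnson–Nyquist: V_n = √(4kTRB) ⇒ R = V_n² / (4kTB)
4kTB = 4 × 1.38×10⁻²³ × 300 × 4.93×10¹ = 8.16×10⁻¹⁹
R = (3.50×10⁻⁷)² / 8.16×10⁻¹⁹ = 1.50×10⁵ Ω = 150 kΩ

150 kΩ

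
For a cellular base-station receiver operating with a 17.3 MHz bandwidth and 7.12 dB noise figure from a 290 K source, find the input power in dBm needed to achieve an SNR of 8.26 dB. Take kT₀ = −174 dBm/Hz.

Sensitivity = −174 + 10 log₁₀(B) + NF + SNR_min
= −174 + 72.38 + 7.12 + 8.26
= −86.24 dBm → −86.2 dBm

−86.2 dBm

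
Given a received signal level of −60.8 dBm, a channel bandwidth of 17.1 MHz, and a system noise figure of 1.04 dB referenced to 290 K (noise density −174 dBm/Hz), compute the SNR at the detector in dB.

39.8 dB

Noise floor: N = −174 + 10 log₁₀(B) + NF
10 log₁₀(1.71×10⁷) = 72.33 dB
N = −174 + 72.33 + 1.04 = −100.63 dBm
SNR = P_sig − N = −60.8 − (−100.63) = 39.83 dB → 39.8 dB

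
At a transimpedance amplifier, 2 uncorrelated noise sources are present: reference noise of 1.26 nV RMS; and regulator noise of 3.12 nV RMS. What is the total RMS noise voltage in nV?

Uncorrelated sources add in power (mean-square): V_tot = √(ΣV_i²)
V_tot = √[(1.26×10⁻⁹)² + (3.12×10⁻⁹)²] = 3.36×10⁻⁹ V = 3.36 nV

3.36 nV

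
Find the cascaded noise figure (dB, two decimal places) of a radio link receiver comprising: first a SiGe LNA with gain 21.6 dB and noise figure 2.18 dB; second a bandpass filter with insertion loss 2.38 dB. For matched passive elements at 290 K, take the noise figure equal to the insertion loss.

Convert to linear (a loss of L dB is a gain of −L dB): F_i = 10^(NF_i/10), G_i = 10^(G_i,dB/10)
  Stage 1: F_1 = 10^(2.18/10) = 1.652, G_1 = 10^(21.6/10) = 144.5
  Stage 2: F_2 = 10^(2.38/10) = 1.730, G_2 = 10^(−2.38/10) = 0.5781
Friis cascade:
  F = 1.652 + (1.730 − 1)/144.5 = 1.657
NF = 10 log₁₀(1.657) = 2.19 dB

2.19 dB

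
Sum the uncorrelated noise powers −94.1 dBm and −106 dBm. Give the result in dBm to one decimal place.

Convert to linear, add, convert back:
P₁ = 3.89×10⁻¹³ W, P₂ = 2.51×10⁻¹⁴ W
P_tot = 4.14×10⁻¹³ W → 10 log₁₀(P_tot / 10⁻³) = −93.8 dBm

−93.8 dBm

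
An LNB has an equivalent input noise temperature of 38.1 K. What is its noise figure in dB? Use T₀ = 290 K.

0.536 dB

F = 1 + T_e/T₀ = 1 + 38.1/290 = 1.13138
NF = 10 log₁₀(1.13138) = 0.536 dB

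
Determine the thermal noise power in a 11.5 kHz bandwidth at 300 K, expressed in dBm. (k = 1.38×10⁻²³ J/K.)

−133.2 dBm

P_n = kTB = 1.38×10⁻²³ × 300 × 1.15×10⁴ = 4.76×10⁻¹⁷ W
In dBm: 10 log₁₀(4.76×10⁻¹⁷ / 10⁻³) = −133.2 dBm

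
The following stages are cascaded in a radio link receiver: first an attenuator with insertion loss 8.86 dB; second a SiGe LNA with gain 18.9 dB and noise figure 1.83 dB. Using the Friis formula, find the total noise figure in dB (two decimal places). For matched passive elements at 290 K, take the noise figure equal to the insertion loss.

10.69 dB

Convert to linear (a loss of L dB is a gain of −L dB): F_i = 10^(NF_i/10), G_i = 10^(G_i,dB/10)
  Stage 1: F_1 = 10^(8.86/10) = 7.691, G_1 = 10^(−8.86/10) = 0.1300
  Stage 2: F_2 = 10^(1.83/10) = 1.524, G_2 = 10^(18.9/10) = 77.62
Friis cascade:
  F = 7.691 + (1.524 − 1)/0.1300 = 11.72
NF = 10 log₁₀(11.72) = 10.69 dB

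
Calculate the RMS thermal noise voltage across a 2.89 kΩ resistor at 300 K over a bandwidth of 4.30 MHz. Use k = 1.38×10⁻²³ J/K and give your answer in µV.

14.3 µV

V_n = √(4kTRB)
4kTRB = 4 × 1.38×10⁻²³ × 300 × 2.89×10³ × 4.30×10⁶ = 2.06×10⁻¹⁰ V²
V_n = √(2.06×10⁻¹⁰) = 1.43×10⁻⁵ V = 14.3 µV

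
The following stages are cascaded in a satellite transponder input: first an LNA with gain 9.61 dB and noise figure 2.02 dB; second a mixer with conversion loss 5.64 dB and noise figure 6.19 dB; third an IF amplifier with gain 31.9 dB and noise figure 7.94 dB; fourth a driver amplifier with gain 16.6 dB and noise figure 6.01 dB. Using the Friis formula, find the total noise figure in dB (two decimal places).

Convert to linear (a loss of L dB is a gain of −L dB): F_i = 10^(NF_i/10), G_i = 10^(G_i,dB/10)
  Stage 1: F_1 = 10^(2.02/10) = 1.592, G_1 = 10^(9.61/10) = 9.141
  Stage 2: F_2 = 10^(6.19/10) = 4.159, G_2 = 10^(−5.64/10) = 0.2729
  Stage 3: F_3 = 10^(7.94/10) = 6.223, G_3 = 10^(31.9/10) = 1549
  Stage 4: F_4 = 10^(6.01/10) = 3.990, G_4 = 10^(16.6/10) = 45.71
Friis cascade:
  F = 1.592 + (4.159 − 1)/9.141 + (6.223 − 1)/2.495 + (3.990 − 1)/3864 = 4.032
NF = 10 log₁₀(4.032) = 6.06 dB

6.06 dB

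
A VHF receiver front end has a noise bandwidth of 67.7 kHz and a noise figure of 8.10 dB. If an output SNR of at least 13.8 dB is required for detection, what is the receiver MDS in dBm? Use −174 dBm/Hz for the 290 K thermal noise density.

Sensitivity = −174 + 10 log₁₀(B) + NF + SNR_min
= −174 + 48.31 + 8.10 + 13.8
= −103.79 dBm → −103.8 dBm

−103.8 dBm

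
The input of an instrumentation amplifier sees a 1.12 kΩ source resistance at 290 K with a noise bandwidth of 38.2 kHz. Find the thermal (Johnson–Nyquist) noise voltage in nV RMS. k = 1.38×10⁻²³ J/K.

V_n = √(4kTRB)
4kTRB = 4 × 1.38×10⁻²³ × 290 × 1.12×10³ × 3.82×10⁴ = 6.85×10⁻¹³ V²
V_n = √(6.85×10⁻¹³) = 8.28×10⁻⁷ V = 828 nV

828 nV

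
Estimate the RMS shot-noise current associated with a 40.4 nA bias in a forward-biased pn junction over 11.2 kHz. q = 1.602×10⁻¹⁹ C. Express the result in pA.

12.0 pA

I_n = √(2qI·B)
2qI·B = 2 × 1.602×10⁻¹⁹ × 4.04×10⁻⁸ × 1.12×10⁴ = 1.45×10⁻²² A²
I_n = √(1.45×10⁻²²) = 1.20×10⁻¹¹ A = 12.0 pA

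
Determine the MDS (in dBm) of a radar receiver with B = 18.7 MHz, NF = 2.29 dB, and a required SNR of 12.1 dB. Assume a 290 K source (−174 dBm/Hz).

−86.9 dBm

Sensitivity = −174 + 10 log₁₀(B) + NF + SNR_min
= −174 + 72.72 + 2.29 + 12.1
= −86.89 dBm → −86.9 dBm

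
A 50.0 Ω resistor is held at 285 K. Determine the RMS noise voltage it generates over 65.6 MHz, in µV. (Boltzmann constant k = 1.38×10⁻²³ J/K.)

V_n = √(4kTRB)
4kTRB = 4 × 1.38×10⁻²³ × 285 × 5.00×10¹ × 6.56×10⁷ = 5.16×10⁻¹¹ V²
V_n = √(5.16×10⁻¹¹) = 7.18×10⁻⁶ V = 7.18 µV

7.18 µV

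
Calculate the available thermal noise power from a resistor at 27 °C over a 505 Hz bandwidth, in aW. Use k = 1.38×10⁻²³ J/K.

2.09 aW

T = 27 °C + 273.15 = 300.15 K
P_n = kTB = 1.38×10⁻²³ × 300.15 × 5.05×10² = 2.09×10⁻¹⁸ W = 2.09 aW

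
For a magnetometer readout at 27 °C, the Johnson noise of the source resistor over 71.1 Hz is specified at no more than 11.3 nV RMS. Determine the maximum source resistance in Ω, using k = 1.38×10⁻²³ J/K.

T = 27 °C + 273.15 = 300.15 K
Johnson–Nyquist: V_n = √(4kTRB) ⇒ R = V_n² / (4kTB)
4kTB = 4 × 1.38×10⁻²³ × 300.15 × 7.11×10¹ = 1.18×10⁻¹⁸
R = (1.13×10⁻⁸)² / 1.18×10⁻¹⁸ = 1.08×10² Ω = 108 Ω

108 Ω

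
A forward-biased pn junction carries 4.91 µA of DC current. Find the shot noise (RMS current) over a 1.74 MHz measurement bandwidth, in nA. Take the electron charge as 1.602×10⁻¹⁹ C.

1.65 nA

I_n = √(2qI·B)
2qI·B = 2 × 1.602×10⁻¹⁹ × 4.91×10⁻⁶ × 1.74×10⁶ = 2.74×10⁻¹⁸ A²
I_n = √(2.74×10⁻¹⁸) = 1.65×10⁻⁹ A = 1.65 nA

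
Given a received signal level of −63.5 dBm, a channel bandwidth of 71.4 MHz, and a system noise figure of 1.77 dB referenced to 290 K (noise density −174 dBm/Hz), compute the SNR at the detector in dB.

Noise floor: N = −174 + 10 log₁₀(B) + NF
10 log₁₀(7.14×10⁷) = 78.54 dB
N = −174 + 78.54 + 1.77 = −93.69 dBm
SNR = P_sig − N = −63.5 − (−93.69) = 30.19 dB → 30.2 dB

30.2 dB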